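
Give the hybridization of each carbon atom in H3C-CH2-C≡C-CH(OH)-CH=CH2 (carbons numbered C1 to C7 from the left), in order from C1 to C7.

C1 sp3, C2 sp3, C3 sp, C4 sp, C5 sp3, C6 sp2, C7 sp2

C1 has 4 σ bonds: steric number 4 → sp3.
C2: 4 σ bonds; 4 regions of electron density → sp3.
C3 (2 σ bonds, plus two π bonds) has steric number 2: sp.
C4 has 2 σ bonds, plus two π bonds: steric number 2 → sp.
C5: 4 σ bonds; 4 regions of electron density → sp3.
C6 (3 σ bonds, plus one π bond) has steric number 3: sp2.
C7 carries 3 σ bonds, plus one π bond, giving a steric number of 3, so it is sp2.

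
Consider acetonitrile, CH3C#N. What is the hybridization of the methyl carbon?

The methyl carbon is sp3: 4 σ bonds, 4 electron-density regions.

sp^3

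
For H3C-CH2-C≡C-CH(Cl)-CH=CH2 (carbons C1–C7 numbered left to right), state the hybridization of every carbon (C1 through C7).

C1: 4 σ bonds — 4 electron domains, sp3.
C2 — 4 σ bonds. Steric number 4, so sp3.
C3 — 2 σ bonds, plus two π bonds. Steric number 2, so sp.
C4: 2 σ bonds, plus two π bonds; 2 regions of electron density → sp.
C5 carries 4 σ bonds, giving a steric number of 4, so it is sp3.
C6 — 3 σ bonds, plus one π bond. Steric number 3, so sp2.
C7 has 3 σ bonds, plus one π bond: steric number 3 → sp2.

C1 sp3, C2 sp3, C3 sp, C4 sp, C5 sp3, C6 sp2, C7 sp2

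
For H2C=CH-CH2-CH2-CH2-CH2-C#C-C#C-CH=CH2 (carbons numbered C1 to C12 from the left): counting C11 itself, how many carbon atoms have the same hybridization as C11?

4

C11 is sp2 (one π bond).
C1: sp2 ✓
C2: sp2 ✓
C3: sp3
C4: sp3
C5: sp3
C6: sp3
C7: sp
C8: sp
C9: sp
C10: sp
C11: sp2 ✓
C12: sp2 ✓
4 carbons are sp2.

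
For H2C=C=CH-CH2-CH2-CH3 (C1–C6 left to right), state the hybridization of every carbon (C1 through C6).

C1 sp2, C2 sp, C3 sp2, C4 sp3, C5 sp3, C6 sp3

C1 has 3 σ bonds, plus one π bond: steric number 3 → sp2.
C2 is sp: 2 σ bonds, plus two π bonds, 2 electron-density regions.
C3: 3 σ bonds, plus one π bond — 3 electron domains, sp2.
C4: 4 σ bonds — 4 electron domains, sp3.
C5 carries 4 σ bonds, giving a steric number of 4, so it is sp3.
C6: 4 σ bonds; 4 regions of electron density → sp3.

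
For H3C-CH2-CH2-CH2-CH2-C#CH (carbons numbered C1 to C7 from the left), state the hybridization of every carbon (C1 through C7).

C1 — 4 σ bonds. Steric number 4, so sp3.
C2: 4 σ bonds; 4 regions of electron density → sp3.
C3 carries 4 σ bonds, giving a steric number of 4, so it is sp3.
C4 (4 σ bonds) has steric number 4: sp3.
C5 — 4 σ bonds. Steric number 4, so sp3.
C6 is sp: 2 σ bonds, plus two π bonds, 2 electron-density regions.
C7 (2 σ bonds, plus two π bonds) has steric number 2: sp.

C1 sp3, C2 sp3, C3 sp3, C4 sp3, C5 sp3, C6 sp, C7 sp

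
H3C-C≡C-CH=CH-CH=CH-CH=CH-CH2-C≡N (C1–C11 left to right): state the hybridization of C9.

sp^2

C9 carries 3 σ bonds, plus one π bond, giving a steric number of 3, so it is sp2.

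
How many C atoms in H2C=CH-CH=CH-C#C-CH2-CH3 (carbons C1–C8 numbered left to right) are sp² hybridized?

C1: sp2 ✓
C2: sp2 ✓
C3: sp2 ✓
C4: sp2 ✓
C5: sp
C6: sp
C7: sp3
C8: sp3
C1, C2, C3, C4 → 4 sp2 carbons.

4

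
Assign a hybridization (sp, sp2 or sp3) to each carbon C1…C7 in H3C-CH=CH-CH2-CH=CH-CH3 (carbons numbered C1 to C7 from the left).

C1 sp3, C2 sp2, C3 sp2, C4 sp3, C5 sp2, C6 sp2, C7 sp3

C1 has 4 σ bonds: steric number 4 → sp3.
C2 is sp2: 3 σ bonds, plus one π bond, 3 electron-density regions.
C3 has 3 σ bonds, plus one π bond: steric number 3 → sp2.
C4: 4 σ bonds; 4 regions of electron density → sp3.
C5: 3 σ bonds, plus one π bond — 3 electron domains, sp2.
C6 carries 3 σ bonds, plus one π bond, giving a steric number of 3, so it is sp2.
C7 — 4 σ bonds. Steric number 4, so sp3.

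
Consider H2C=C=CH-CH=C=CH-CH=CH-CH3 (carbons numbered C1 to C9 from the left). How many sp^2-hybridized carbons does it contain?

6

C1: sp2 ✓
C2: sp
C3: sp2 ✓
C4: sp2 ✓
C5: sp
C6: sp2 ✓
C7: sp2 ✓
C8: sp2 ✓
C9: sp3
C1, C3, C4, C6, C7, C8 → 6 sp2 carbons.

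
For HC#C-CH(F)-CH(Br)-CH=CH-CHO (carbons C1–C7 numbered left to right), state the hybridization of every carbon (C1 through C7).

C1 has 2 σ bonds, plus two π bonds: steric number 2 → sp.
C2 is sp: 2 σ bonds, plus two π bonds, 2 electron-density regions.
C3: 4 σ bonds; 4 regions of electron density → sp3.
C4 (4 σ bonds) has steric number 4: sp3.
C5 (3 σ bonds, plus one π bond) has steric number 3: sp2.
C6: 3 σ bonds, plus one π bond — 3 electron domains, sp2.
C7 carries 3 σ bonds, plus one π bond, giving a steric number of 3, so it is sp2.

C1 sp, C2 sp, C3 sp3, C4 sp3, C5 sp2, C6 sp2, C7 sp2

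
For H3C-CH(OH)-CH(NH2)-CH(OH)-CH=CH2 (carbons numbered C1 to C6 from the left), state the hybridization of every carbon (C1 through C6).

C1 sp3, C2 sp3, C3 sp3, C4 sp3, C5 sp2, C6 sp2

C1 has 4 σ bonds: steric number 4 → sp3.
C2: 4 σ bonds; 4 regions of electron density → sp3.
C3 has 4 σ bonds: steric number 4 → sp3.
C4 — 4 σ bonds. Steric number 4, so sp3.
C5 carries 3 σ bonds, plus one π bond, giving a steric number of 3, so it is sp2.
C6: 3 σ bonds, plus one π bond — 3 electron domains, sp2.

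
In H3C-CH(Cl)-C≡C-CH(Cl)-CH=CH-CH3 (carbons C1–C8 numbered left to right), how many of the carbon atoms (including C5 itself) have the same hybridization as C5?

C5 is sp3 (only σ bonds).
C1: sp3 ✓
C2: sp3 ✓
C3: sp
C4: sp
C5: sp3 ✓
C6: sp2
C7: sp2
C8: sp3 ✓
4 carbons are sp3.

4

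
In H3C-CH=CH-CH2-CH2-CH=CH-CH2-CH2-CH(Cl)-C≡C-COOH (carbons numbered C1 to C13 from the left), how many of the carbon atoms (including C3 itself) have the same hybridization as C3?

5

C3 is sp2 (one π bond).
C1: sp3
C2: sp2 ✓
C3: sp2 ✓
C4: sp3
C5: sp3
C6: sp2 ✓
C7: sp2 ✓
C8: sp3
C9: sp3
C10: sp3
C11: sp
C12: sp
C13: sp2 ✓
5 carbons are sp2.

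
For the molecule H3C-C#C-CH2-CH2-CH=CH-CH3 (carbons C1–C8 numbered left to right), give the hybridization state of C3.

C3 has 2 σ bonds, plus two π bonds: steric number 2 → sp.

sp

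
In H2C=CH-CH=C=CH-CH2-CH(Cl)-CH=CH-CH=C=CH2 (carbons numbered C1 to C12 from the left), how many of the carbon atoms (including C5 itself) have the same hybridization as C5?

C5 is sp2 (one π bond).
C1: sp2 ✓
C2: sp2 ✓
C3: sp2 ✓
C4: sp
C5: sp2 ✓
C6: sp3
C7: sp3
C8: sp2 ✓
C9: sp2 ✓
C10: sp2 ✓
C11: sp
C12: sp2 ✓
8 carbons are sp2.

8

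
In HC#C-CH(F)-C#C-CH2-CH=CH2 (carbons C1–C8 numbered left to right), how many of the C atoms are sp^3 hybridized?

C1: sp
C2: sp
C3: sp3 ✓
C4: sp
C5: sp
C6: sp3 ✓
C7: sp2
C8: sp2
C3, C6 → 2 sp3 carbons.

2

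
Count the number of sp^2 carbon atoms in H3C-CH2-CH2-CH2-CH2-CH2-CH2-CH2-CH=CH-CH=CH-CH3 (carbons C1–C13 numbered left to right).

4

C1: sp3
C2: sp3
C3: sp3
C4: sp3
C5: sp3
C6: sp3
C7: sp3
C8: sp3
C9: sp2 ✓
C10: sp2 ✓
C11: sp2 ✓
C12: sp2 ✓
C13: sp3
C9, C10, C11, C12 → 4 sp2 carbons.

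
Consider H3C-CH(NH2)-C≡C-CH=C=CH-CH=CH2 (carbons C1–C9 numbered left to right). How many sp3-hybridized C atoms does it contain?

2

C1: sp3 ✓
C2: sp3 ✓
C3: sp
C4: sp
C5: sp2
C6: sp
C7: sp2
C8: sp2
C9: sp2
C1, C2 → 2 sp3 carbons.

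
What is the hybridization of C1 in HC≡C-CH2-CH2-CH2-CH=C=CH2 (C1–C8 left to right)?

sp

C1 — 2 σ bonds, plus two π bonds. Steric number 2, so sp.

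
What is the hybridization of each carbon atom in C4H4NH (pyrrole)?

sp²

Each carbon atom has 3 σ bonds, plus one π bond: steric number 3 → sp2.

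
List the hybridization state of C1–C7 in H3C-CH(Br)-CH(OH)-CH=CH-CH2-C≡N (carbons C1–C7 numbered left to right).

C1 sp3, C2 sp3, C3 sp3, C4 sp2, C5 sp2, C6 sp3, C7 sp

C1 (4 σ bonds) has steric number 4: sp3.
C2 carries 4 σ bonds, giving a steric number of 4, so it is sp3.
C3 (4 σ bonds) has steric number 4: sp3.
C4 (3 σ bonds, plus one π bond) has steric number 3: sp2.
C5 (3 σ bonds, plus one π bond) has steric number 3: sp2.
C6 — 4 σ bonds. Steric number 4, so sp3.
C7 — 2 σ bonds, plus two π bonds. Steric number 2, so sp.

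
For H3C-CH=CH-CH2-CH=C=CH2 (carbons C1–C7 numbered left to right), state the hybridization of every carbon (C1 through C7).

C1 is sp3: 4 σ bonds, 4 electron-density regions.
C2 carries 3 σ bonds, plus one π bond, giving a steric number of 3, so it is sp2.
C3 has 3 σ bonds, plus one π bond: steric number 3 → sp2.
C4 carries 4 σ bonds, giving a steric number of 4, so it is sp3.
C5 — 3 σ bonds, plus one π bond. Steric number 3, so sp2.
C6 carries 2 σ bonds, plus two π bonds, giving a steric number of 2, so it is sp.
C7: 3 σ bonds, plus one π bond; 3 regions of electron density → sp2.

C1 sp3, C2 sp2, C3 sp2, C4 sp3, C5 sp2, C6 sp, C7 sp2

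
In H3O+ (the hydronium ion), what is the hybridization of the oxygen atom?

sp³

Three σ bonds + one lone pair = steric number 4 → sp3.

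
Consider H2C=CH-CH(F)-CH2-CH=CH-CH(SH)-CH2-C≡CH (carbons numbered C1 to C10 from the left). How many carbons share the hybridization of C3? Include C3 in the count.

4

C3 is sp3 (only σ bonds).
C1: sp2
C2: sp2
C3: sp3 ✓
C4: sp3 ✓
C5: sp2
C6: sp2
C7: sp3 ✓
C8: sp3 ✓
C9: sp
C10: sp
4 carbons are sp3.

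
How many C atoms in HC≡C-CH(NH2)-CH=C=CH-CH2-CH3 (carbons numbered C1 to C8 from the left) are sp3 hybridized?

C1: sp
C2: sp
C3: sp3 ✓
C4: sp2
C5: sp
C6: sp2
C7: sp3 ✓
C8: sp3 ✓
C3, C7, C8 → 3 sp3 carbons.

3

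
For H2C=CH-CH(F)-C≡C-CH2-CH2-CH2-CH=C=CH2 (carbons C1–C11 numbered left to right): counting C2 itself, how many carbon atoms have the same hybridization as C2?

4

C2 is sp2 (one π bond).
C1: sp2 ✓
C2: sp2 ✓
C3: sp3
C4: sp
C5: sp
C6: sp3
C7: sp3
C8: sp3
C9: sp2 ✓
C10: sp
C11: sp2 ✓
4 carbons are sp2.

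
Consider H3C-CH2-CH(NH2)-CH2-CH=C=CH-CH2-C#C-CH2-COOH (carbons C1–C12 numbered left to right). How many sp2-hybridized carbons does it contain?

C1: sp3
C2: sp3
C3: sp3
C4: sp3
C5: sp2 ✓
C6: sp
C7: sp2 ✓
C8: sp3
C9: sp
C10: sp
C11: sp3
C12: sp2 ✓
C5, C7, C12 → 3 sp2 carbons.

3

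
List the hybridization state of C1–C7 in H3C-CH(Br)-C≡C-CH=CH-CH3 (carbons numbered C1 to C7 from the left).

C1 sp3, C2 sp3, C3 sp, C4 sp, C5 sp2, C6 sp2, C7 sp3

C1 (4 σ bonds) has steric number 4: sp3.
C2 — 4 σ bonds. Steric number 4, so sp3.
C3: 2 σ bonds, plus two π bonds; 2 regions of electron density → sp.
C4: 2 σ bonds, plus two π bonds — 2 electron domains, sp.
C5: 3 σ bonds, plus one π bond; 3 regions of electron density → sp2.
C6 (3 σ bonds, plus one π bond) has steric number 3: sp2.
C7 has 4 σ bonds: steric number 4 → sp3.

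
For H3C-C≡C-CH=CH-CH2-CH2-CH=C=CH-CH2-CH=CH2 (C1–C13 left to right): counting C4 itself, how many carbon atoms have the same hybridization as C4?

6

C4 is sp2 (one π bond).
C1: sp3
C2: sp
C3: sp
C4: sp2 ✓
C5: sp2 ✓
C6: sp3
C7: sp3
C8: sp2 ✓
C9: sp
C10: sp2 ✓
C11: sp3
C12: sp2 ✓
C13: sp2 ✓
6 carbons are sp2.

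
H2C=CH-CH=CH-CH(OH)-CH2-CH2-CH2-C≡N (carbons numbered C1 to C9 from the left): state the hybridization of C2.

sp2

C2 carries 3 σ bonds, plus one π bond, giving a steric number of 3, so it is sp2.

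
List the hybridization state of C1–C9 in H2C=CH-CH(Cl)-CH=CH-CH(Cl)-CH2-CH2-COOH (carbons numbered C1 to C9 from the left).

C1 sp2, C2 sp2, C3 sp3, C4 sp2, C5 sp2, C6 sp3, C7 sp3, C8 sp3, C9 sp2

C1 — 3 σ bonds, plus one π bond. Steric number 3, so sp2.
C2 has 3 σ bonds, plus one π bond: steric number 3 → sp2.
C3: 4 σ bonds — 4 electron domains, sp3.
C4: 3 σ bonds, plus one π bond; 3 regions of electron density → sp2.
C5 — 3 σ bonds, plus one π bond. Steric number 3, so sp2.
C6: 4 σ bonds; 4 regions of electron density → sp3.
C7 has 4 σ bonds: steric number 4 → sp3.
C8: 4 σ bonds — 4 electron domains, sp3.
C9 is sp2: 3 σ bonds, plus one π bond, 3 electron-density regions.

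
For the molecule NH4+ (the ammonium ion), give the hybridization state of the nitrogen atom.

sp³

Four σ bonds, no lone pair → sp3, tetrahedral.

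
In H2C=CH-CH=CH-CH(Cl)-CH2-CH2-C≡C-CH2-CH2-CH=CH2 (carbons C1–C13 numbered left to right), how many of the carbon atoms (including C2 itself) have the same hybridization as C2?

C2 is sp2 (one π bond).
C1: sp2 ✓
C2: sp2 ✓
C3: sp2 ✓
C4: sp2 ✓
C5: sp3
C6: sp3
C7: sp3
C8: sp
C9: sp
C10: sp3
C11: sp3
C12: sp2 ✓
C13: sp2 ✓
6 carbons are sp2.

6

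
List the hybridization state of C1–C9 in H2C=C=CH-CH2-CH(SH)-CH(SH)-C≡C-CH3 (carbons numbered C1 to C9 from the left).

C1 sp2, C2 sp, C3 sp2, C4 sp3, C5 sp3, C6 sp3, C7 sp, C8 sp, C9 sp3

C1: 3 σ bonds, plus one π bond; 3 regions of electron density → sp2.
C2 is sp: 2 σ bonds, plus two π bonds, 2 electron-density regions.
C3: 3 σ bonds, plus one π bond; 3 regions of electron density → sp2.
C4 carries 4 σ bonds, giving a steric number of 4, so it is sp3.
C5: 4 σ bonds; 4 regions of electron density → sp3.
C6 (4 σ bonds) has steric number 4: sp3.
C7 (2 σ bonds, plus two π bonds) has steric number 2: sp.
C8: 2 σ bonds, plus two π bonds — 2 electron domains, sp.
C9: 4 σ bonds; 4 regions of electron density → sp3.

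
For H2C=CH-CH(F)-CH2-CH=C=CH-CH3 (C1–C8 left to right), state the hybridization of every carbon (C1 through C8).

C1: 3 σ bonds, plus one π bond — 3 electron domains, sp2.
C2 (3 σ bonds, plus one π bond) has steric number 3: sp2.
C3 — 4 σ bonds. Steric number 4, so sp3.
C4: 4 σ bonds — 4 electron domains, sp3.
C5: 3 σ bonds, plus one π bond — 3 electron domains, sp2.
C6 is sp: 2 σ bonds, plus two π bonds, 2 electron-density regions.
C7 carries 3 σ bonds, plus one π bond, giving a steric number of 3, so it is sp2.
C8 has 4 σ bonds: steric number 4 → sp3.

C1 sp2, C2 sp2, C3 sp3, C4 sp3, C5 sp2, C6 sp, C7 sp2, C8 sp3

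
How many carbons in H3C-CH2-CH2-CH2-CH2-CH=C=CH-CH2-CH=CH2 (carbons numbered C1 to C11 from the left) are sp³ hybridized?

C1: sp3 ✓
C2: sp3 ✓
C3: sp3 ✓
C4: sp3 ✓
C5: sp3 ✓
C6: sp2
C7: sp
C8: sp2
C9: sp3 ✓
C10: sp2
C11: sp2
C1, C2, C3, C4, C5, C9 → 6 sp3 carbons.

6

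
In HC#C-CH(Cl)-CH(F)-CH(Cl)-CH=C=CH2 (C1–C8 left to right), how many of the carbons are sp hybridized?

3

C1: sp ✓
C2: sp ✓
C3: sp3
C4: sp3
C5: sp3
C6: sp2
C7: sp ✓
C8: sp2
C1, C2, C7 → 3 sp carbons.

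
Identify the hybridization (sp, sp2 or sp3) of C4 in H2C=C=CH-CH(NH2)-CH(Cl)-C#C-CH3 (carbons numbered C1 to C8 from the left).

C4 carries 4 σ bonds, giving a steric number of 4, so it is sp3.

sp^3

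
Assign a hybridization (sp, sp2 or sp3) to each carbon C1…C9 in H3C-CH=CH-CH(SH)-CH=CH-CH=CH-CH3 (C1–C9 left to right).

C1: 4 σ bonds; 4 regions of electron density → sp3.
C2 — 3 σ bonds, plus one π bond. Steric number 3, so sp2.
C3: 3 σ bonds, plus one π bond — 3 electron domains, sp2.
C4 (4 σ bonds) has steric number 4: sp3.
C5: 3 σ bonds, plus one π bond — 3 electron domains, sp2.
C6: 3 σ bonds, plus one π bond; 3 regions of electron density → sp2.
C7: 3 σ bonds, plus one π bond — 3 electron domains, sp2.
C8 (3 σ bonds, plus one π bond) has steric number 3: sp2.
C9 carries 4 σ bonds, giving a steric number of 4, so it is sp3.

C1 sp3, C2 sp2, C3 sp2, C4 sp3, C5 sp2, C6 sp2, C7 sp2, C8 sp2, C9 sp3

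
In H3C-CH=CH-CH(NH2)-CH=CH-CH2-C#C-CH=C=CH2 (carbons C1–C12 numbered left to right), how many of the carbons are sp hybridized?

3

C1: sp3
C2: sp2
C3: sp2
C4: sp3
C5: sp2
C6: sp2
C7: sp3
C8: sp ✓
C9: sp ✓
C10: sp2
C11: sp ✓
C12: sp2
C8, C9, C11 → 3 sp carbons.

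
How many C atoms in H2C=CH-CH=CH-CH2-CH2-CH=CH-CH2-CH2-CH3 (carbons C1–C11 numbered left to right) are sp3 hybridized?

C1: sp2
C2: sp2
C3: sp2
C4: sp2
C5: sp3 ✓
C6: sp3 ✓
C7: sp2
C8: sp2
C9: sp3 ✓
C10: sp3 ✓
C11: sp3 ✓
C5, C6, C9, C10, C11 → 5 sp3 carbons.

5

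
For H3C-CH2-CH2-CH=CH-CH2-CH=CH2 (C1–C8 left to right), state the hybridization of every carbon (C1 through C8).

C1 sp3, C2 sp3, C3 sp3, C4 sp2, C5 sp2, C6 sp3, C7 sp2, C8 sp2

C1 is sp3: 4 σ bonds, 4 electron-density regions.
C2: 4 σ bonds — 4 electron domains, sp3.
C3 is sp3: 4 σ bonds, 4 electron-density regions.
C4: 3 σ bonds, plus one π bond; 3 regions of electron density → sp2.
C5 — 3 σ bonds, plus one π bond. Steric number 3, so sp2.
C6: 4 σ bonds — 4 electron domains, sp3.
C7: 3 σ bonds, plus one π bond — 3 electron domains, sp2.
C8: 3 σ bonds, plus one π bond — 3 electron domains, sp2.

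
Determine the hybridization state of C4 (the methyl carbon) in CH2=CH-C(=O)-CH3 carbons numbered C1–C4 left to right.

sp³

C4 (the methyl carbon) has 4 σ bonds: steric number 4 → sp3.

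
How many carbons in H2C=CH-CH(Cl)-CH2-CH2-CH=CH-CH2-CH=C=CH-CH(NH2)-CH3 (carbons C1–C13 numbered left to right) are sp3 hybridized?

6

C1: sp2
C2: sp2
C3: sp3 ✓
C4: sp3 ✓
C5: sp3 ✓
C6: sp2
C7: sp2
C8: sp3 ✓
C9: sp2
C10: sp
C11: sp2
C12: sp3 ✓
C13: sp3 ✓
C3, C4, C5, C8, C12, C13 → 6 sp3 carbons.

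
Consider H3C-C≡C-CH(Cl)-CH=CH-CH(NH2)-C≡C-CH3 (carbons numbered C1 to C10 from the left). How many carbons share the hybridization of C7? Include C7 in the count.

C7 is sp3 (only σ bonds).
C1: sp3 ✓
C2: sp
C3: sp
C4: sp3 ✓
C5: sp2
C6: sp2
C7: sp3 ✓
C8: sp
C9: sp
C10: sp3 ✓
4 carbons are sp3.

4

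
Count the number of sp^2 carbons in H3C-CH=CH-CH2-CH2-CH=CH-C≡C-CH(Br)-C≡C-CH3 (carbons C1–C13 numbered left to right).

4

C1: sp3
C2: sp2 ✓
C3: sp2 ✓
C4: sp3
C5: sp3
C6: sp2 ✓
C7: sp2 ✓
C8: sp
C9: sp
C10: sp3
C11: sp
C12: sp
C13: sp3
C2, C3, C6, C7 → 4 sp2 carbons.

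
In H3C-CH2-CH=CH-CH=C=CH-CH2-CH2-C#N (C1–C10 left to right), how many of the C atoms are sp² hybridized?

4

C1: sp3
C2: sp3
C3: sp2 ✓
C4: sp2 ✓
C5: sp2 ✓
C6: sp
C7: sp2 ✓
C8: sp3
C9: sp3
C10: sp
C3, C4, C5, C7 → 4 sp2 carbons.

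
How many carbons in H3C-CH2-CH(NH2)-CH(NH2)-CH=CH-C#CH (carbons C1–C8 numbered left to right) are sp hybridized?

C1: sp3
C2: sp3
C3: sp3
C4: sp3
C5: sp2
C6: sp2
C7: sp ✓
C8: sp ✓
C7, C8 → 2 sp carbons.

2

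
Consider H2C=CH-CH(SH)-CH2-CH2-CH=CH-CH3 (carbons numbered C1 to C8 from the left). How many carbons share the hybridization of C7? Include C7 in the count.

C7 is sp2 (one π bond).
C1: sp2 ✓
C2: sp2 ✓
C3: sp3
C4: sp3
C5: sp3
C6: sp2 ✓
C7: sp2 ✓
C8: sp3
4 carbons are sp2.

4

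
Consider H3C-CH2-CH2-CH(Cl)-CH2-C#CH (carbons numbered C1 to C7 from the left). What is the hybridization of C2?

C2 has 4 σ bonds: steric number 4 → sp3.

sp3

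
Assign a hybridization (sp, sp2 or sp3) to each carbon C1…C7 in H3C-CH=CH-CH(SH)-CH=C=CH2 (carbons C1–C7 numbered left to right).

C1: 4 σ bonds; 4 regions of electron density → sp3.
C2 has 3 σ bonds, plus one π bond: steric number 3 → sp2.
C3 carries 3 σ bonds, plus one π bond, giving a steric number of 3, so it is sp2.
C4 — 4 σ bonds. Steric number 4, so sp3.
C5 carries 3 σ bonds, plus one π bond, giving a steric number of 3, so it is sp2.
C6: 2 σ bonds, plus two π bonds; 2 regions of electron density → sp.
C7 — 3 σ bonds, plus one π bond. Steric number 3, so sp2.

C1 sp3, C2 sp2, C3 sp2, C4 sp3, C5 sp2, C6 sp, C7 sp2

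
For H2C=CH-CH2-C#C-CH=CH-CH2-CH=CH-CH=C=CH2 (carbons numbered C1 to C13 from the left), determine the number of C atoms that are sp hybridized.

C1: sp2
C2: sp2
C3: sp3
C4: sp ✓
C5: sp ✓
C6: sp2
C7: sp2
C8: sp3
C9: sp2
C10: sp2
C11: sp2
C12: sp ✓
C13: sp2
C4, C5, C12 → 3 sp carbons.

3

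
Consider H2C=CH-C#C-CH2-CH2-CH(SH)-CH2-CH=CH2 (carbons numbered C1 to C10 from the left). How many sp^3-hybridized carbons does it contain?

4

C1: sp2
C2: sp2
C3: sp
C4: sp
C5: sp3 ✓
C6: sp3 ✓
C7: sp3 ✓
C8: sp3 ✓
C9: sp2
C10: sp2
C5, C6, C7, C8 → 4 sp3 carbons.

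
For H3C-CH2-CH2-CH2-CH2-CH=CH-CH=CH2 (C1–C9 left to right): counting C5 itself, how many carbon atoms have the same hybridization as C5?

5

C5 is sp3 (only σ bonds).
C1: sp3 ✓
C2: sp3 ✓
C3: sp3 ✓
C4: sp3 ✓
C5: sp3 ✓
C6: sp2
C7: sp2
C8: sp2
C9: sp2
5 carbons are sp3.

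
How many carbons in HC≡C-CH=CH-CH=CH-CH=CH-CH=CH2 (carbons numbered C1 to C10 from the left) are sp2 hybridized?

C1: sp
C2: sp
C3: sp2 ✓
C4: sp2 ✓
C5: sp2 ✓
C6: sp2 ✓
C7: sp2 ✓
C8: sp2 ✓
C9: sp2 ✓
C10: sp2 ✓
C3, C4, C5, C6, C7, C8, C9, C10 → 8 sp2 carbons.

8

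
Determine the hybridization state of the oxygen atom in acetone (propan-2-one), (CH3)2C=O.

sp^2

One σ bond + two lone pairs = steric number 3 → sp2.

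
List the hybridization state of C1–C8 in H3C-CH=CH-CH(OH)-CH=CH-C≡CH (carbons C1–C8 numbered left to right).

C1 sp3, C2 sp2, C3 sp2, C4 sp3, C5 sp2, C6 sp2, C7 sp, C8 sp

C1: 4 σ bonds; 4 regions of electron density → sp3.
C2 — 3 σ bonds, plus one π bond. Steric number 3, so sp2.
C3 — 3 σ bonds, plus one π bond. Steric number 3, so sp2.
C4: 4 σ bonds — 4 electron domains, sp3.
C5 (3 σ bonds, plus one π bond) has steric number 3: sp2.
C6 has 3 σ bonds, plus one π bond: steric number 3 → sp2.
C7: 2 σ bonds, plus two π bonds — 2 electron domains, sp.
C8: 2 σ bonds, plus two π bonds; 2 regions of electron density → sp.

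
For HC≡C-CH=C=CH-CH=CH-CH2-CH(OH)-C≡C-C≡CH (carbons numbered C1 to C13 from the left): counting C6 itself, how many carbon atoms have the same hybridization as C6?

4

C6 is sp2 (one π bond).
C1: sp
C2: sp
C3: sp2 ✓
C4: sp
C5: sp2 ✓
C6: sp2 ✓
C7: sp2 ✓
C8: sp3
C9: sp3
C10: sp
C11: sp
C12: sp
C13: sp
4 carbons are sp2.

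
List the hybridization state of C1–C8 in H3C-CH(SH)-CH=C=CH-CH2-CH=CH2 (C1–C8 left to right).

C1 has 4 σ bonds: steric number 4 → sp3.
C2 carries 4 σ bonds, giving a steric number of 4, so it is sp3.
C3 has 3 σ bonds, plus one π bond: steric number 3 → sp2.
C4: 2 σ bonds, plus two π bonds — 2 electron domains, sp.
C5: 3 σ bonds, plus one π bond; 3 regions of electron density → sp2.
C6 is sp3: 4 σ bonds, 4 electron-density regions.
C7: 3 σ bonds, plus one π bond — 3 electron domains, sp2.
C8 carries 3 σ bonds, plus one π bond, giving a steric number of 3, so it is sp2.

C1 sp3, C2 sp3, C3 sp2, C4 sp, C5 sp2, C6 sp3, C7 sp2, C8 sp2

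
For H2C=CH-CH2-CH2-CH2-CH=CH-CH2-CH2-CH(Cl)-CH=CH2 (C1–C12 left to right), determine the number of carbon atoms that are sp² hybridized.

6

C1: sp2 ✓
C2: sp2 ✓
C3: sp3
C4: sp3
C5: sp3
C6: sp2 ✓
C7: sp2 ✓
C8: sp3
C9: sp3
C10: sp3
C11: sp2 ✓
C12: sp2 ✓
C1, C2, C6, C7, C11, C12 → 6 sp2 carbons.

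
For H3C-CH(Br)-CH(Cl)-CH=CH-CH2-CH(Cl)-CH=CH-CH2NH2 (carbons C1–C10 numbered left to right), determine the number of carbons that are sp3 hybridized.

6

C1: sp3 ✓
C2: sp3 ✓
C3: sp3 ✓
C4: sp2
C5: sp2
C6: sp3 ✓
C7: sp3 ✓
C8: sp2
C9: sp2
C10: sp3 ✓
C1, C2, C3, C6, C7, C10 → 6 sp3 carbons.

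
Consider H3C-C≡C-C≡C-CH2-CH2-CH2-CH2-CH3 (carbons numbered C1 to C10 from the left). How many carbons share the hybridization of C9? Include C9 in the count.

6

C9 is sp3 (only σ bonds).
C1: sp3 ✓
C2: sp
C3: sp
C4: sp
C5: sp
C6: sp3 ✓
C7: sp3 ✓
C8: sp3 ✓
C9: sp3 ✓
C10: sp3 ✓
6 carbons are sp3.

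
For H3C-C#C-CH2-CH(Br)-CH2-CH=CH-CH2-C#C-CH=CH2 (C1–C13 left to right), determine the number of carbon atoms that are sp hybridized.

4

C1: sp3
C2: sp ✓
C3: sp ✓
C4: sp3
C5: sp3
C6: sp3
C7: sp2
C8: sp2
C9: sp3
C10: sp ✓
C11: sp ✓
C12: sp2
C13: sp2
C2, C3, C10, C11 → 4 sp carbons.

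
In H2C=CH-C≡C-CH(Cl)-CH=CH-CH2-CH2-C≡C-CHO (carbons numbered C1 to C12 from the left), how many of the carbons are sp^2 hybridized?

C1: sp2 ✓
C2: sp2 ✓
C3: sp
C4: sp
C5: sp3
C6: sp2 ✓
C7: sp2 ✓
C8: sp3
C9: sp3
C10: sp
C11: sp
C12: sp2 ✓
C1, C2, C6, C7, C12 → 5 sp2 carbons.

5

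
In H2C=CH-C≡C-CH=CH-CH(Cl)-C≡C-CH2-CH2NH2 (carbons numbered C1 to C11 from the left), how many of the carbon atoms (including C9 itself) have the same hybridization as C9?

4

C9 is sp (two π bonds).
C1: sp2
C2: sp2
C3: sp ✓
C4: sp ✓
C5: sp2
C6: sp2
C7: sp3
C8: sp ✓
C9: sp ✓
C10: sp3
C11: sp3
4 carbons are sp.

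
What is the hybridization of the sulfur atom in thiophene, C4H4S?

Analogous to furan: one S lone pair in the aromatic π system, S is sp2.

sp2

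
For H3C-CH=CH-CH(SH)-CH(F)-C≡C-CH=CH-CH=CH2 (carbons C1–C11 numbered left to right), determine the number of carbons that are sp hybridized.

2

C1: sp3
C2: sp2
C3: sp2
C4: sp3
C5: sp3
C6: sp ✓
C7: sp ✓
C8: sp2
C9: sp2
C10: sp2
C11: sp2
C6, C7 → 2 sp carbons.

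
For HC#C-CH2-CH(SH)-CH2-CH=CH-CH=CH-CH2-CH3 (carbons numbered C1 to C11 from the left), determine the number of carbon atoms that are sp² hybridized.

4

C1: sp
C2: sp
C3: sp3
C4: sp3
C5: sp3
C6: sp2 ✓
C7: sp2 ✓
C8: sp2 ✓
C9: sp2 ✓
C10: sp3
C11: sp3
C6, C7, C8, C9 → 4 sp2 carbons.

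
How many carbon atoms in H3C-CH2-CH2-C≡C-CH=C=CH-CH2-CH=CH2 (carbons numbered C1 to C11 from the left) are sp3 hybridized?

4

C1: sp3 ✓
C2: sp3 ✓
C3: sp3 ✓
C4: sp
C5: sp
C6: sp2
C7: sp
C8: sp2
C9: sp3 ✓
C10: sp2
C11: sp2
C1, C2, C3, C9 → 4 sp3 carbons.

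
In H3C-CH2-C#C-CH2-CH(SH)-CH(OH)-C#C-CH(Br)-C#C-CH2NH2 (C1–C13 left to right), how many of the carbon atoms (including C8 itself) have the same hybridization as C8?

C8 is sp (two π bonds).
C1: sp3
C2: sp3
C3: sp ✓
C4: sp ✓
C5: sp3
C6: sp3
C7: sp3
C8: sp ✓
C9: sp ✓
C10: sp3
C11: sp ✓
C12: sp ✓
C13: sp3
6 carbons are sp.

6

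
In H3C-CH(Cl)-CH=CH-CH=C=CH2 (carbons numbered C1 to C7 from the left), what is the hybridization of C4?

C4: 3 σ bonds, plus one π bond; 3 regions of electron density → sp2.

sp²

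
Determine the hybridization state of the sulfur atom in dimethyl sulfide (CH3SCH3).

sp3

The sulfur atom (2 σ bonds and 2 lone pairs) has steric number 4: sp3.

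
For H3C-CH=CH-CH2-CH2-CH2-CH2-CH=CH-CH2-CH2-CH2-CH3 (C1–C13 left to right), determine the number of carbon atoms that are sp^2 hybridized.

4

C1: sp3
C2: sp2 ✓
C3: sp2 ✓
C4: sp3
C5: sp3
C6: sp3
C7: sp3
C8: sp2 ✓
C9: sp2 ✓
C10: sp3
C11: sp3
C12: sp3
C13: sp3
C2, C3, C8, C9 → 4 sp2 carbons.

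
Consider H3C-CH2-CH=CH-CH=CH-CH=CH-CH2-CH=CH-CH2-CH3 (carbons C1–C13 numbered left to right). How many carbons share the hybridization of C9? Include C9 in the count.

5

C9 is sp3 (only σ bonds).
C1: sp3 ✓
C2: sp3 ✓
C3: sp2
C4: sp2
C5: sp2
C6: sp2
C7: sp2
C8: sp2
C9: sp3 ✓
C10: sp2
C11: sp2
C12: sp3 ✓
C13: sp3 ✓
5 carbons are sp3.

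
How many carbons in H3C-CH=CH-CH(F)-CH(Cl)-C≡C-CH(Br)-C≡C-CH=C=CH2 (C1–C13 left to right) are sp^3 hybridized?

4

C1: sp3 ✓
C2: sp2
C3: sp2
C4: sp3 ✓
C5: sp3 ✓
C6: sp
C7: sp
C8: sp3 ✓
C9: sp
C10: sp
C11: sp2
C12: sp
C13: sp2
C1, C4, C5, C8 → 4 sp3 carbons.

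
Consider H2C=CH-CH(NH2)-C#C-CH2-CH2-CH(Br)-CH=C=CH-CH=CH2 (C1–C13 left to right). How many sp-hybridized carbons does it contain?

3

C1: sp2
C2: sp2
C3: sp3
C4: sp ✓
C5: sp ✓
C6: sp3
C7: sp3
C8: sp3
C9: sp2
C10: sp ✓
C11: sp2
C12: sp2
C13: sp2
C4, C5, C10 → 3 sp carbons.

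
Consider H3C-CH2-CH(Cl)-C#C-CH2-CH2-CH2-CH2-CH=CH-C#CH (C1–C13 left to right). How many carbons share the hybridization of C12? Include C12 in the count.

C12 is sp (two π bonds).
C1: sp3
C2: sp3
C3: sp3
C4: sp ✓
C5: sp ✓
C6: sp3
C7: sp3
C8: sp3
C9: sp3
C10: sp2
C11: sp2
C12: sp ✓
C13: sp ✓
4 carbons are sp.

4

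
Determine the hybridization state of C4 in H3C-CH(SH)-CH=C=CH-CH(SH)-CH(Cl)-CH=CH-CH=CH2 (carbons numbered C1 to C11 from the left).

sp

C4 — 2 σ bonds, plus two π bonds. Steric number 2, so sp.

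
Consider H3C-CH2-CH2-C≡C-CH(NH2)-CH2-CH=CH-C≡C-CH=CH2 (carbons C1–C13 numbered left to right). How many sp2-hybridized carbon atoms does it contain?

C1: sp3
C2: sp3
C3: sp3
C4: sp
C5: sp
C6: sp3
C7: sp3
C8: sp2 ✓
C9: sp2 ✓
C10: sp
C11: sp
C12: sp2 ✓
C13: sp2 ✓
C8, C9, C12, C13 → 4 sp2 carbons.

4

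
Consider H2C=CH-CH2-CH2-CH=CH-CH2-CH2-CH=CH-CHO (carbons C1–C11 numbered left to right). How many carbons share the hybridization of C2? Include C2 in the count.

C2 is sp2 (one π bond).
C1: sp2 ✓
C2: sp2 ✓
C3: sp3
C4: sp3
C5: sp2 ✓
C6: sp2 ✓
C7: sp3
C8: sp3
C9: sp2 ✓
C10: sp2 ✓
C11: sp2 ✓
7 carbons are sp2.

7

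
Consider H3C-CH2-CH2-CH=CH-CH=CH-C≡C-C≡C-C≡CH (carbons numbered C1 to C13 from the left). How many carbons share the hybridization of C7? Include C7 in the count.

C7 is sp2 (one π bond).
C1: sp3
C2: sp3
C3: sp3
C4: sp2 ✓
C5: sp2 ✓
C6: sp2 ✓
C7: sp2 ✓
C8: sp
C9: sp
C10: sp
C11: sp
C12: sp
C13: sp
4 carbons are sp2.

4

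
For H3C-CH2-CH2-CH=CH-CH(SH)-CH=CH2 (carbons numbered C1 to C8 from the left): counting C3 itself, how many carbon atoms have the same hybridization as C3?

C3 is sp3 (only σ bonds).
C1: sp3 ✓
C2: sp3 ✓
C3: sp3 ✓
C4: sp2
C5: sp2
C6: sp3 ✓
C7: sp2
C8: sp2
4 carbons are sp3.

4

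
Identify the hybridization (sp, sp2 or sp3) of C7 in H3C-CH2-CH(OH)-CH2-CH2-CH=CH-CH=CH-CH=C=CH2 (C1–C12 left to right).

sp2

C7: 3 σ bonds, plus one π bond; 3 regions of electron density → sp2.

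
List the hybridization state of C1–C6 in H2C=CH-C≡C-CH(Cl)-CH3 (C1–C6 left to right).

C1: 3 σ bonds, plus one π bond; 3 regions of electron density → sp2.
C2 is sp2: 3 σ bonds, plus one π bond, 3 electron-density regions.
C3: 2 σ bonds, plus two π bonds — 2 electron domains, sp.
C4 — 2 σ bonds, plus two π bonds. Steric number 2, so sp.
C5: 4 σ bonds; 4 regions of electron density → sp3.
C6 has 4 σ bonds: steric number 4 → sp3.

C1 sp2, C2 sp2, C3 sp, C4 sp, C5 sp3, C6 sp3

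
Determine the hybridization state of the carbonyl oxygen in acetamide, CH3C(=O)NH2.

The carbonyl oxygen has 1 σ bond and 2 lone pairs, plus one π bond: steric number 3 → sp2.

sp²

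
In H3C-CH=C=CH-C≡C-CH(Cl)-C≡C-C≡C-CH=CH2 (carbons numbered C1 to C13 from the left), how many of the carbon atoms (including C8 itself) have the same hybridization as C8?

7

C8 is sp (two π bonds).
C1: sp3
C2: sp2
C3: sp ✓
C4: sp2
C5: sp ✓
C6: sp ✓
C7: sp3
C8: sp ✓
C9: sp ✓
C10: sp ✓
C11: sp ✓
C12: sp2
C13: sp2
7 carbons are sp.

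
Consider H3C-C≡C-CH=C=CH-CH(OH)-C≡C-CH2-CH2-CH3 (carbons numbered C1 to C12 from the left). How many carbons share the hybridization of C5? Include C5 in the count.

5

C5 is sp (two π bonds).
C1: sp3
C2: sp ✓
C3: sp ✓
C4: sp2
C5: sp ✓
C6: sp2
C7: sp3
C8: sp ✓
C9: sp ✓
C10: sp3
C11: sp3
C12: sp3
5 carbons are sp.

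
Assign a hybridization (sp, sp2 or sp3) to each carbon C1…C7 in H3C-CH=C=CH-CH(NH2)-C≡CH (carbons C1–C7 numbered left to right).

C1 is sp3: 4 σ bonds, 4 electron-density regions.
C2: 3 σ bonds, plus one π bond — 3 electron domains, sp2.
C3 carries 2 σ bonds, plus two π bonds, giving a steric number of 2, so it is sp.
C4 (3 σ bonds, plus one π bond) has steric number 3: sp2.
C5: 4 σ bonds — 4 electron domains, sp3.
C6 — 2 σ bonds, plus two π bonds. Steric number 2, so sp.
C7: 2 σ bonds, plus two π bonds — 2 electron domains, sp.

C1 sp3, C2 sp2, C3 sp, C4 sp2, C5 sp3, C6 sp, C7 sp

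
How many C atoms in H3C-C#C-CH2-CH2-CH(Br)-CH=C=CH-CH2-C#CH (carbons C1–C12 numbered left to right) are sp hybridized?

C1: sp3
C2: sp ✓
C3: sp ✓
C4: sp3
C5: sp3
C6: sp3
C7: sp2
C8: sp ✓
C9: sp2
C10: sp3
C11: sp ✓
C12: sp ✓
C2, C3, C8, C11, C12 → 5 sp carbons.

5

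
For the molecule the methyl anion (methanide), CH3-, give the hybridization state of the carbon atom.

Three σ bonds + one lone pair = steric number 4 → sp3, pyramidal.

sp^3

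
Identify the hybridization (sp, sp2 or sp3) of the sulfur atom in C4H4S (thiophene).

Analogous to furan: one S lone pair in the aromatic π system, S is sp2.

sp^2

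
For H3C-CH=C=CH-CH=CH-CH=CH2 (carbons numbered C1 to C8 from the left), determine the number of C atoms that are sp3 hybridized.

1

C1: sp3 ✓
C2: sp2
C3: sp
C4: sp2
C5: sp2
C6: sp2
C7: sp2
C8: sp2
C1 → 1 sp3 carbon.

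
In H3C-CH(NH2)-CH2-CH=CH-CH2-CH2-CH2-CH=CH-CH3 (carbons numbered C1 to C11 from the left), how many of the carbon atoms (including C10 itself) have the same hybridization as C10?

C10 is sp2 (one π bond).
C1: sp3
C2: sp3
C3: sp3
C4: sp2 ✓
C5: sp2 ✓
C6: sp3
C7: sp3
C8: sp3
C9: sp2 ✓
C10: sp2 ✓
C11: sp3
4 carbons are sp2.

4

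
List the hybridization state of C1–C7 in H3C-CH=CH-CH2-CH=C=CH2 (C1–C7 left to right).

C1 sp3, C2 sp2, C3 sp2, C4 sp3, C5 sp2, C6 sp, C7 sp2

C1 carries 4 σ bonds, giving a steric number of 4, so it is sp3.
C2 is sp2: 3 σ bonds, plus one π bond, 3 electron-density regions.
C3 — 3 σ bonds, plus one π bond. Steric number 3, so sp2.
C4 is sp3: 4 σ bonds, 4 electron-density regions.
C5 — 3 σ bonds, plus one π bond. Steric number 3, so sp2.
C6 is sp: 2 σ bonds, plus two π bonds, 2 electron-density regions.
C7: 3 σ bonds, plus one π bond; 3 regions of electron density → sp2.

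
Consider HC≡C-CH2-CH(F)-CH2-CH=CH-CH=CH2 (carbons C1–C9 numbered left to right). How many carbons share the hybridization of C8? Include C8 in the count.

4

C8 is sp2 (one π bond).
C1: sp
C2: sp
C3: sp3
C4: sp3
C5: sp3
C6: sp2 ✓
C7: sp2 ✓
C8: sp2 ✓
C9: sp2 ✓
4 carbons are sp2.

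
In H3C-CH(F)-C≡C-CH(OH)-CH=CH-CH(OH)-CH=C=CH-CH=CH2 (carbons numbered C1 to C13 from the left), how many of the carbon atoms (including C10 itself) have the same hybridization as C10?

3

C10 is sp (two π bonds).
C1: sp3
C2: sp3
C3: sp ✓
C4: sp ✓
C5: sp3
C6: sp2
C7: sp2
C8: sp3
C9: sp2
C10: sp ✓
C11: sp2
C12: sp2
C13: sp2
3 carbons are sp.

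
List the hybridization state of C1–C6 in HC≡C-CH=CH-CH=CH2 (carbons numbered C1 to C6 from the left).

C1 sp, C2 sp, C3 sp2, C4 sp2, C5 sp2, C6 sp2

C1: 2 σ bonds, plus two π bonds; 2 regions of electron density → sp.
C2 (2 σ bonds, plus two π bonds) has steric number 2: sp.
C3: 3 σ bonds, plus one π bond — 3 electron domains, sp2.
C4 has 3 σ bonds, plus one π bond: steric number 3 → sp2.
C5 — 3 σ bonds, plus one π bond. Steric number 3, so sp2.
C6 has 3 σ bonds, plus one π bond: steric number 3 → sp2.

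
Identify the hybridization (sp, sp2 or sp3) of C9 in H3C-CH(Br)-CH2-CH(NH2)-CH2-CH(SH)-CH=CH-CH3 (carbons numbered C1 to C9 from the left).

C9: 4 σ bonds; 4 regions of electron density → sp3.

sp³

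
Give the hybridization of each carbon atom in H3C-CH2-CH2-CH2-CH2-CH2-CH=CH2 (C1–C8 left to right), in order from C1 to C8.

C1: 4 σ bonds — 4 electron domains, sp3.
C2 has 4 σ bonds: steric number 4 → sp3.
C3 is sp3: 4 σ bonds, 4 electron-density regions.
C4 — 4 σ bonds. Steric number 4, so sp3.
C5 (4 σ bonds) has steric number 4: sp3.
C6 is sp3: 4 σ bonds, 4 electron-density regions.
C7: 3 σ bonds, plus one π bond — 3 electron domains, sp2.
C8: 3 σ bonds, plus one π bond; 3 regions of electron density → sp2.

C1 sp3, C2 sp3, C3 sp3, C4 sp3, C5 sp3, C6 sp3, C7 sp2, C8 sp2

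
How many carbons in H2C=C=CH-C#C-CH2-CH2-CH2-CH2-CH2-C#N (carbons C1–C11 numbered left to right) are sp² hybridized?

2

C1: sp2 ✓
C2: sp
C3: sp2 ✓
C4: sp
C5: sp
C6: sp3
C7: sp3
C8: sp3
C9: sp3
C10: sp3
C11: sp
C1, C3 → 2 sp2 carbons.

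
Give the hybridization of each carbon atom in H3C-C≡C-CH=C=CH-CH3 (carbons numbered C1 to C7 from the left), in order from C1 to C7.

C1: 4 σ bonds; 4 regions of electron density → sp3.
C2 is sp: 2 σ bonds, plus two π bonds, 2 electron-density regions.
C3: 2 σ bonds, plus two π bonds; 2 regions of electron density → sp.
C4 — 3 σ bonds, plus one π bond. Steric number 3, so sp2.
C5 carries 2 σ bonds, plus two π bonds, giving a steric number of 2, so it is sp.
C6: 3 σ bonds, plus one π bond; 3 regions of electron density → sp2.
C7: 4 σ bonds — 4 electron domains, sp3.

C1 sp3, C2 sp, C3 sp, C4 sp2, C5 sp, C6 sp2, C7 sp3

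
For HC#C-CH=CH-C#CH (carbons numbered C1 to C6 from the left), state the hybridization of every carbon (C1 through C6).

C1 (2 σ bonds, plus two π bonds) has steric number 2: sp.
C2: 2 σ bonds, plus two π bonds; 2 regions of electron density → sp.
C3 has 3 σ bonds, plus one π bond: steric number 3 → sp2.
C4 — 3 σ bonds, plus one π bond. Steric number 3, so sp2.
C5 carries 2 σ bonds, plus two π bonds, giving a steric number of 2, so it is sp.
C6 (2 σ bonds, plus two π bonds) has steric number 2: sp.

C1 sp, C2 sp, C3 sp2, C4 sp2, C5 sp, C6 sp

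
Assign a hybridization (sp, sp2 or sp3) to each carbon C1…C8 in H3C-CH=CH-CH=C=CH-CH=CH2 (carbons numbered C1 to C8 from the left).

C1 sp3, C2 sp2, C3 sp2, C4 sp2, C5 sp, C6 sp2, C7 sp2, C8 sp2

C1 (4 σ bonds) has steric number 4: sp3.
C2: 3 σ bonds, plus one π bond; 3 regions of electron density → sp2.
C3 is sp2: 3 σ bonds, plus one π bond, 3 electron-density regions.
C4 — 3 σ bonds, plus one π bond. Steric number 3, so sp2.
C5 carries 2 σ bonds, plus two π bonds, giving a steric number of 2, so it is sp.
C6 — 3 σ bonds, plus one π bond. Steric number 3, so sp2.
C7: 3 σ bonds, plus one π bond — 3 electron domains, sp2.
C8 has 3 σ bonds, plus one π bond: steric number 3 → sp2.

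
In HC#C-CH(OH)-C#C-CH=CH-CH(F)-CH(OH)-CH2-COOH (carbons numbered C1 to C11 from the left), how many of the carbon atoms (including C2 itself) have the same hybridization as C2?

4

C2 is sp (two π bonds).
C1: sp ✓
C2: sp ✓
C3: sp3
C4: sp ✓
C5: sp ✓
C6: sp2
C7: sp2
C8: sp3
C9: sp3
C10: sp3
C11: sp2
4 carbons are sp.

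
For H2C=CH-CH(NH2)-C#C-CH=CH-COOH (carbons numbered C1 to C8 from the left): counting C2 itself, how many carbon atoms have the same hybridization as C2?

C2 is sp2 (one π bond).
C1: sp2 ✓
C2: sp2 ✓
C3: sp3
C4: sp
C5: sp
C6: sp2 ✓
C7: sp2 ✓
C8: sp2 ✓
5 carbons are sp2.

5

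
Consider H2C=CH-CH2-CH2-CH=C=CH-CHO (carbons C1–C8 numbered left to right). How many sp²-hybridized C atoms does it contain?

5

C1: sp2 ✓
C2: sp2 ✓
C3: sp3
C4: sp3
C5: sp2 ✓
C6: sp
C7: sp2 ✓
C8: sp2 ✓
C1, C2, C5, C7, C8 → 5 sp2 carbons.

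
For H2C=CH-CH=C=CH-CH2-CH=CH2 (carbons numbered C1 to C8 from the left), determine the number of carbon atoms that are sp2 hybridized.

6

C1: sp2 ✓
C2: sp2 ✓
C3: sp2 ✓
C4: sp
C5: sp2 ✓
C6: sp3
C7: sp2 ✓
C8: sp2 ✓
C1, C2, C3, C5, C7, C8 → 6 sp2 carbons.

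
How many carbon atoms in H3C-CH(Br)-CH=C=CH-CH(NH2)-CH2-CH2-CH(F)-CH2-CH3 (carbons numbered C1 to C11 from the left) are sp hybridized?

C1: sp3
C2: sp3
C3: sp2
C4: sp ✓
C5: sp2
C6: sp3
C7: sp3
C8: sp3
C9: sp3
C10: sp3
C11: sp3
C4 → 1 sp carbon.

1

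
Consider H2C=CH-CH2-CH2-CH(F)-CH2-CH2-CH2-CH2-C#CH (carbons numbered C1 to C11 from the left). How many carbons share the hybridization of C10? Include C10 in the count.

2

C10 is sp (two π bonds).
C1: sp2
C2: sp2
C3: sp3
C4: sp3
C5: sp3
C6: sp3
C7: sp3
C8: sp3
C9: sp3
C10: sp ✓
C11: sp ✓
2 carbons are sp.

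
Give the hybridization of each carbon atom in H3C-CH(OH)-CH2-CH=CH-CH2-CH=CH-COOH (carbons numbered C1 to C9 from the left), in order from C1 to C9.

C1: 4 σ bonds — 4 electron domains, sp3.
C2 has 4 σ bonds: steric number 4 → sp3.
C3 (4 σ bonds) has steric number 4: sp3.
C4 is sp2: 3 σ bonds, plus one π bond, 3 electron-density regions.
C5: 3 σ bonds, plus one π bond — 3 electron domains, sp2.
C6 has 4 σ bonds: steric number 4 → sp3.
C7 (3 σ bonds, plus one π bond) has steric number 3: sp2.
C8 is sp2: 3 σ bonds, plus one π bond, 3 electron-density regions.
C9 — 3 σ bonds, plus one π bond. Steric number 3, so sp2.

C1 sp3, C2 sp3, C3 sp3, C4 sp2, C5 sp2, C6 sp3, C7 sp2, C8 sp2, C9 sp2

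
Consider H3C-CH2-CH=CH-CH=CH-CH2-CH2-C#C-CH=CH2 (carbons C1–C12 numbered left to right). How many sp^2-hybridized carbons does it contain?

C1: sp3
C2: sp3
C3: sp2 ✓
C4: sp2 ✓
C5: sp2 ✓
C6: sp2 ✓
C7: sp3
C8: sp3
C9: sp
C10: sp
C11: sp2 ✓
C12: sp2 ✓
C3, C4, C5, C6, C11, C12 → 6 sp2 carbons.

6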